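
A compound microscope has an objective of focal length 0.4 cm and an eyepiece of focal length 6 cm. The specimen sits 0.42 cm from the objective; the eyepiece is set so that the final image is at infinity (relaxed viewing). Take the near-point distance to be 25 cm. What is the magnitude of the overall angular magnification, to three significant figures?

83.3

Objective: 1/d_i = 1/f_obj - 1/d_o = 1/0.4 - 1/0.42 = 0.11905 cm^-1, so d_i = 8.400 cm.
m_obj = -d_i/d_o = -8.400/0.42 = -20.000.
Eyepiece angular magnification (image at infinity): M_eye = D/f_e = 25/6 = 4.167.
Overall M = m_obj x M_eye = (-20.000)(4.167) = -83.33.
|M| = 83.33.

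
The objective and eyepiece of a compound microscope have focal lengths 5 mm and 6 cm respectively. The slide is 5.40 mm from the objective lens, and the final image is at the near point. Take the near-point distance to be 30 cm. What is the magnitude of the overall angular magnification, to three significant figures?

Convert to cm: f_obj = 5 mm = 0.5 cm; d_o = 5.40 mm = 0.54 cm.
Objective: 1/d_i = 1/f_obj - 1/d_o = 1/0.5 - 1/0.54 = 0.14815 cm^-1, so d_i = 6.750 cm.
m_obj = -d_i/d_o = -6.750/0.54 = -12.500.
Eyepiece angular magnification (image at near point): M_eye = 1 + D/f_e = 1 + 30/6 = 6.000.
Overall M = m_obj x M_eye = (-12.500)(6.000) = -75.00.
|M| = 75.00.

75.0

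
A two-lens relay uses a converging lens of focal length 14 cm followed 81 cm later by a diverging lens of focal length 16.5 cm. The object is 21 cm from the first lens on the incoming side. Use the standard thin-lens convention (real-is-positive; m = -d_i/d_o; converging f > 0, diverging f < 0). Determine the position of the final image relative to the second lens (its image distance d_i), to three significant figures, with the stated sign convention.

First lens: d_i1 = 1/(1/14 - 1/21) = 42.000 cm.
The intermediate image is 42.000 cm to the right of lens 1, so d_o2 = L - d_i1 = 81 - 42.000 = 39.000 cm.
Second lens: d_i2 = 1/(1/(-16.5) - 1/(39.000)) = -11.595 cm.

-11.6 cm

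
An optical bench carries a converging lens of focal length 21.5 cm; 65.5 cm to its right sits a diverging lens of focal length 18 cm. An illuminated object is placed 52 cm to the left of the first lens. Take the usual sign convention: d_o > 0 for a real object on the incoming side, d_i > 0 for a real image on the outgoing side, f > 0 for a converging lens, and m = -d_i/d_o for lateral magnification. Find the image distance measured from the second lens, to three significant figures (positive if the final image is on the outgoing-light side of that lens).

Applying the thin-lens equation to the first lens, 1/21.5 = 1/52 + 1/d_i1, which gives d_i1 = 36.656 cm.
Object distance for lens 2: d_o2 = 65.5 - 36.656 = 28.844 cm.
Applying the thin-lens equation again with f_2 = -18 cm and d_o2 = 28.844 cm gives d_i2 = -11.083 cm.

-11.1 cm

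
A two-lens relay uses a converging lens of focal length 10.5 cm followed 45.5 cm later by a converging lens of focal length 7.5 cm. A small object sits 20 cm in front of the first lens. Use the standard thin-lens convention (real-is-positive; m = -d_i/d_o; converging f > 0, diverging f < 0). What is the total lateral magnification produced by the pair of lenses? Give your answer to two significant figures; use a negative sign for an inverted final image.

0.52

First lens: d_i1 = 1/(1/10.5 - 1/20) = 22.105 cm.
m_1 = -(22.105)/20 = -1.1053.
Object distance for lens 2: d_o2 = 45.5 - 22.105 = 23.395 cm.
Second lens: d_i2 = 1/(1/7.5 - 1/(23.395)) = 11.039 cm.
m_2 = -(11.039)/(23.395) = -0.4719.
The system's lateral magnification is m_1 m_2 = (-1.1053)(-0.4719) = 0.5215.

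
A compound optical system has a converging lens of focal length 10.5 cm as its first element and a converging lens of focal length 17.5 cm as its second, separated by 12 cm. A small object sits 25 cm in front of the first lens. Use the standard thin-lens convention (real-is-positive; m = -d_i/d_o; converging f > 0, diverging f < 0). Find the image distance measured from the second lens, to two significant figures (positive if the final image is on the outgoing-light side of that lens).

4.5 cm

Lens 1: 1/d_i1 = 1/f_1 - 1/d_o1 = 1/10.5 - 1/25 = 0.05524 cm^-1, so d_i1 = 18.103 cm.
This image would form 18.103 cm past lens 1, i.e. 6.103 cm beyond lens 2, so it is a virtual object for lens 2: d_o2 = 12 - 18.103 = -6.103 cm.
Lens 2: 1/d_i2 = 1/f_2 - 1/d_o2 = 1/17.5 - 1/(-6.103) = 0.22098 cm^-1, so d_i2 = 4.525 cm.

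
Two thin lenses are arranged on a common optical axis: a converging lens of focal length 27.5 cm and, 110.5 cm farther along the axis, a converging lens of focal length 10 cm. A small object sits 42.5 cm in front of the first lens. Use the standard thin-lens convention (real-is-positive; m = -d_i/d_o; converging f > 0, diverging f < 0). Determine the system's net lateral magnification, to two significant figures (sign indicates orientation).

0.81

Lens 1: 1/d_i1 = 1/f_1 - 1/d_o1 = 1/27.5 - 1/42.5 = 0.01283 cm^-1, so d_i1 = 77.917 cm.
m_1 = -(77.917)/42.5 = -1.8333.
Object distance for lens 2: d_o2 = 110.5 - 77.917 = 32.583 cm.
Lens 2: 1/d_i2 = 1/f_2 - 1/d_o2 = 1/10 - 1/(32.583) = 0.06931 cm^-1, so d_i2 = 14.428 cm.
m_2 = -(14.428)/(32.583) = -0.4428.
Overall magnification: m = m_1 m_2 = 0.8118.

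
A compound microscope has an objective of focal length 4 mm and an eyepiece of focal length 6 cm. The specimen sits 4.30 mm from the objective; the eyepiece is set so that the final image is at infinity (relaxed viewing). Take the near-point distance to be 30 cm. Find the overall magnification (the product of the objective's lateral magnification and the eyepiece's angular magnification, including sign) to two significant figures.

-67

Convert to cm: f_obj = 4 mm = 0.4 cm; d_o = 4.30 mm = 0.43 cm.
Objective: 1/d_i = 1/f_obj - 1/d_o = 1/0.4 - 1/0.43 = 0.17442 cm^-1, so d_i = 5.733 cm.
m_obj = -d_i/d_o = -5.733/0.43 = -13.333.
Eyepiece angular magnification (image at infinity): M_eye = D/f_e = 30/6 = 5.000.
Overall M = m_obj x M_eye = (-13.333)(5.000) = -66.67.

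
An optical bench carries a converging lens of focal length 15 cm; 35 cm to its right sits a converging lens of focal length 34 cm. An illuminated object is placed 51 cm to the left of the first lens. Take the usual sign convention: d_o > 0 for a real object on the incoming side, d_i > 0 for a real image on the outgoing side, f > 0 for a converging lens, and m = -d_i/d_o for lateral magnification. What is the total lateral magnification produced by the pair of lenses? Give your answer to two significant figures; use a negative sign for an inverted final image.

-0.70

First lens: d_i1 = 1/(1/15 - 1/51) = 21.250 cm.
m_1 = -(21.250)/51 = -0.4167.
Object distance for lens 2: d_o2 = 35 - 21.250 = 13.750 cm.
Second lens: d_i2 = 1/(1/34 - 1/(13.750)) = -23.086 cm.
m_2 = -(-23.086)/(13.750) = 1.6790.
The system's lateral magnification is m_1 m_2 = (-0.4167)(1.6790) = -0.6996.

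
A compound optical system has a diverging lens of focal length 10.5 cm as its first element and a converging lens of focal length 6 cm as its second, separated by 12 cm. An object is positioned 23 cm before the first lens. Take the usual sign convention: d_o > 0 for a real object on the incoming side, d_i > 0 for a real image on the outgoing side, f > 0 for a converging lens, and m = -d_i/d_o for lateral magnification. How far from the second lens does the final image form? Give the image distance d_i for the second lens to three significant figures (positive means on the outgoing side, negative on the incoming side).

Applying the thin-lens equation to the first lens, 1/(-10.5) = 1/23 + 1/d_i1, which gives d_i1 = -7.209 cm.
The intermediate image is virtual, 7.209 cm to the left of lens 1, so d_o2 = L - d_i1 = 12 - (-7.209) = 19.209 cm.
Applying the thin-lens equation again with f_2 = 6 cm and d_o2 = 19.209 cm gives d_i2 = 8.725 cm.

8.73 cm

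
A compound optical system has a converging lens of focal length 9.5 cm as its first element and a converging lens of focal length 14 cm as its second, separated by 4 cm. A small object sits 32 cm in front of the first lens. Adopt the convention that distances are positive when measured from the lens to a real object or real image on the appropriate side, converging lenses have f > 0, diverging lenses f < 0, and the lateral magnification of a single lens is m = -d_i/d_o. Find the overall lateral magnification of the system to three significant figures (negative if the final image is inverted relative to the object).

Lens 1: 1/d_i1 = 1/f_1 - 1/d_o1 = 1/9.5 - 1/32 = 0.07401 cm^-1, so d_i1 = 13.511 cm.
m_1 = -(13.511)/32 = -0.4222.
This image would form 13.511 cm past lens 1, i.e. 9.511 cm beyond lens 2, so it is a virtual object for lens 2: d_o2 = 4 - 13.511 = -9.511 cm.
Lens 2: 1/d_i2 = 1/f_2 - 1/d_o2 = 1/14 - 1/(-9.511) = 0.17657 cm^-1, so d_i2 = 5.664 cm.
m_2 = -(5.664)/(-9.511) = 0.5955.
The system's lateral magnification is m_1 m_2 = (-0.4222)(0.5955) = -0.2514.

-0.251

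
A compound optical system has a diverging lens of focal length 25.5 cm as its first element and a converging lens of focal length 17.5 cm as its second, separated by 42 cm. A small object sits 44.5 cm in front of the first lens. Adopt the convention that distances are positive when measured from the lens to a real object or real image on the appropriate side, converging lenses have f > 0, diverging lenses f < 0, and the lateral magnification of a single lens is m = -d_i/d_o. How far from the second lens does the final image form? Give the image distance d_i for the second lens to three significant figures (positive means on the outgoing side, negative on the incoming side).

25.0 cm

Applying the thin-lens equation to the first lens, 1/(-25.5) = 1/44.5 + 1/d_i1, which gives d_i1 = -16.211 cm.
With d_i1 < 0 the first image is virtual and lies on the object side; the object distance for lens 2 is d_o2 = 42 - (-16.211) = 58.211 cm.
Applying the thin-lens equation again with f_2 = 17.5 cm and d_o2 = 58.211 cm gives d_i2 = 25.023 cm.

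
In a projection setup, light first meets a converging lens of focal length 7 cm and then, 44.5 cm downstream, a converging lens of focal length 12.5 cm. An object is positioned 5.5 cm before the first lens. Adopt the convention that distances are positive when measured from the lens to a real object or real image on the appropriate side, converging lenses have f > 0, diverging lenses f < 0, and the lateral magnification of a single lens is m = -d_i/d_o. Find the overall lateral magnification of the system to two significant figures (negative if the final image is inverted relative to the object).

Lens 1: 1/d_i1 = 1/f_1 - 1/d_o1 = 1/7 - 1/5.5 = -0.03896 cm^-1, so d_i1 = -25.667 cm.
m_1 = -(-25.667)/5.5 = 4.6667.
The intermediate image is virtual, 25.667 cm to the left of lens 1, so d_o2 = L - d_i1 = 44.5 - (-25.667) = 70.167 cm.
Lens 2: 1/d_i2 = 1/f_2 - 1/d_o2 = 1/12.5 - 1/(70.167) = 0.06575 cm^-1, so d_i2 = 15.210 cm.
m_2 = -(15.210)/(70.167) = -0.2168.
Overall magnification: m = m_1 m_2 = -1.0116.

-1.0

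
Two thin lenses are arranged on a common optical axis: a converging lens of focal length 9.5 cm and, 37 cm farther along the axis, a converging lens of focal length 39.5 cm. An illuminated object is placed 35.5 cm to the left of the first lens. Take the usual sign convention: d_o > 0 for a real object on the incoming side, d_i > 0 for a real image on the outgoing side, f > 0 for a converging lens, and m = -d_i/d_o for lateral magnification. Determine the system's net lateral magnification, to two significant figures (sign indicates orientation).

Applying the thin-lens equation to the first lens, 1/9.5 = 1/35.5 + 1/d_i1, which gives d_i1 = 12.971 cm.
Its lateral magnification is m_1 = -d_i1/d_o1 = -(12.971)/35.5 = -0.3654.
That image sits 24.029 cm in front of the second lens, so d_o2 = 24.029 cm.
Applying the thin-lens equation again with f_2 = 39.5 cm and d_o2 = 24.029 cm gives d_i2 = -61.349 cm.
m_2 = -(-61.349)/(24.029) = 2.5531.
Overall magnification: m = m_1 m_2 = -0.9329.

-0.93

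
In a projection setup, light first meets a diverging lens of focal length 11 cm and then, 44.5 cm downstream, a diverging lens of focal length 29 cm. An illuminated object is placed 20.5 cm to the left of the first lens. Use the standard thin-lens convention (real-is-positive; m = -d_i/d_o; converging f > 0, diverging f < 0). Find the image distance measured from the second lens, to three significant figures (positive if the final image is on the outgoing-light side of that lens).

-18.6 cm

First lens: d_i1 = 1/(1/(-11) - 1/20.5) = -7.159 cm.
With d_i1 < 0 the first image is virtual and lies on the object side; the object distance for lens 2 is d_o2 = 44.5 - (-7.159) = 51.659 cm.
Second lens: d_i2 = 1/(1/(-29) - 1/(51.659)) = -18.573 cm.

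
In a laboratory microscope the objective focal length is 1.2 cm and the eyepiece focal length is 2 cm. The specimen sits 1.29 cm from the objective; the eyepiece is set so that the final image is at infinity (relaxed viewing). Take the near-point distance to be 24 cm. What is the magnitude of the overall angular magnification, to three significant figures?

Objective: 1/d_i = 1/f_obj - 1/d_o = 1/1.2 - 1/1.29 = 0.05814 cm^-1, so d_i = 17.200 cm.
m_obj = -d_i/d_o = -17.200/1.29 = -13.333.
Eyepiece angular magnification (image at infinity): M_eye = D/f_e = 24/2 = 12.000.
Overall M = m_obj x M_eye = (-13.333)(12.000) = -160.00.
|M| = 160.00.

160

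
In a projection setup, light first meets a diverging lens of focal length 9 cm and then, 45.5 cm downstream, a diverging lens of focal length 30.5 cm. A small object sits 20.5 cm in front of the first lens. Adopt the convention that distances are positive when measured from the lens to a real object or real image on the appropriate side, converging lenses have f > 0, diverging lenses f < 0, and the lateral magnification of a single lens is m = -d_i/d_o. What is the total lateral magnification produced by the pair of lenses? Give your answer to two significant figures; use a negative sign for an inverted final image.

Applying the thin-lens equation to the first lens, 1/(-9) = 1/20.5 + 1/d_i1, which gives d_i1 = -6.254 cm.
Its lateral magnification is m_1 = -d_i1/d_o1 = -(-6.254)/20.5 = 0.3051.
With d_i1 < 0 the first image is virtual and lies on the object side; the object distance for lens 2 is d_o2 = 45.5 - (-6.254) = 51.754 cm.
Applying the thin-lens equation again with f_2 = -30.5 cm and d_o2 = 51.754 cm gives d_i2 = -19.191 cm.
m_2 = -(-19.191)/(51.754) = 0.3708.
Total m = m_1 x m_2 = (0.3051)(0.3708) = 0.1131.

0.11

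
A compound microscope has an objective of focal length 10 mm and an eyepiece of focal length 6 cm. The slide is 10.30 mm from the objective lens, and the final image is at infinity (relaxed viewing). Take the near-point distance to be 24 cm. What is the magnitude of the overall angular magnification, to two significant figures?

Convert to cm: f_obj = 10 mm = 1 cm; d_o = 10.30 mm = 1.03 cm.
Objective: 1/d_i = 1/f_obj - 1/d_o = 1/1 - 1/1.03 = 0.02913 cm^-1, so d_i = 34.333 cm.
m_obj = -d_i/d_o = -34.333/1.03 = -33.333.
Eyepiece angular magnification (image at infinity): M_eye = D/f_e = 24/6 = 4.000.
Overall M = m_obj x M_eye = (-33.333)(4.000) = -133.33.
|M| = 133.33.

130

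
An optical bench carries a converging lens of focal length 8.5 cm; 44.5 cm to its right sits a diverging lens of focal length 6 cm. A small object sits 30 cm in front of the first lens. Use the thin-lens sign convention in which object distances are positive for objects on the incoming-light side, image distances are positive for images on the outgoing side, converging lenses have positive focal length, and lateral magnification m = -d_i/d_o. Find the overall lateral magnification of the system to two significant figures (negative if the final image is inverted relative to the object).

-0.061

First lens: d_i1 = 1/(1/8.5 - 1/30) = 11.860 cm.
m_1 = -(11.860)/30 = -0.3953.
Object distance for lens 2: d_o2 = 44.5 - 11.860 = 32.640 cm.
Second lens: d_i2 = 1/(1/(-6) - 1/(32.640)) = -5.068 cm.
m_2 = -(-5.068)/(32.640) = 0.1553.
Total m = m_1 x m_2 = (-0.3953)(0.1553) = -0.0614.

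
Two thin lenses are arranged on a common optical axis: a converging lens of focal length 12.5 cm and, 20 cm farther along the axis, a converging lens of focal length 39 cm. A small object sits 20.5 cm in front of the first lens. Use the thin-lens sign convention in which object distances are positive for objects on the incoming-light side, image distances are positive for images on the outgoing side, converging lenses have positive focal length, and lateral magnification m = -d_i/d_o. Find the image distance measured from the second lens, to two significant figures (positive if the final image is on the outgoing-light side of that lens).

9.2 cm

First lens: d_i1 = 1/(1/12.5 - 1/20.5) = 32.031 cm.
Since 32.031 cm > 20 cm, the first image lies past the second lens and serves as a virtual object: d_o2 = L - d_i1 = -12.031 cm.
Second lens: d_i2 = 1/(1/39 - 1/(-12.031)) = 9.195 cm.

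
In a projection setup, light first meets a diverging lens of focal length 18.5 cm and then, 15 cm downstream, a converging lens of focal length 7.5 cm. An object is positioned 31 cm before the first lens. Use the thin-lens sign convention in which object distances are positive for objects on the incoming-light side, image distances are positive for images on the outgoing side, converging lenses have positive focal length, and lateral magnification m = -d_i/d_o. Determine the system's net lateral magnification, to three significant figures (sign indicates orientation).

-0.147

First lens: d_i1 = 1/(1/(-18.5) - 1/31) = -11.586 cm.
m_1 = -(-11.586)/31 = 0.3737.
The intermediate image is virtual, 11.586 cm to the left of lens 1, so d_o2 = L - d_i1 = 15 - (-11.586) = 26.586 cm.
Second lens: d_i2 = 1/(1/7.5 - 1/(26.586)) = 10.447 cm.
m_2 = -(10.447)/(26.586) = -0.3930.
Total m = m_1 x m_2 = (0.3737)(-0.3930) = -0.1469.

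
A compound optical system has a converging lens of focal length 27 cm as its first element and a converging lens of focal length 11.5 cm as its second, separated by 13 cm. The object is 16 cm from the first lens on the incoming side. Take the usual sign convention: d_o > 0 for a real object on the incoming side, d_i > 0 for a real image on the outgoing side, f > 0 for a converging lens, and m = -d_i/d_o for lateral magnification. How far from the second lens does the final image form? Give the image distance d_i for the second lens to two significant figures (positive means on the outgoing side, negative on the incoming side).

15 cm

Lens 1: 1/d_i1 = 1/f_1 - 1/d_o1 = 1/27 - 1/16 = -0.02546 cm^-1, so d_i1 = -39.273 cm.
The intermediate image is virtual, 39.273 cm to the left of lens 1, so d_o2 = L - d_i1 = 13 - (-39.273) = 52.273 cm.
Lens 2: 1/d_i2 = 1/f_2 - 1/d_o2 = 1/11.5 - 1/(52.273) = 0.06783 cm^-1, so d_i2 = 14.744 cm.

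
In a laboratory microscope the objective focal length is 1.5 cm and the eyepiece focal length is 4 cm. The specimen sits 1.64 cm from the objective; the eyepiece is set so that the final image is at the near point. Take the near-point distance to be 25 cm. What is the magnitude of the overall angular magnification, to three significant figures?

77.7

Objective: 1/d_i = 1/f_obj - 1/d_o = 1/1.5 - 1/1.64 = 0.05691 cm^-1, so d_i = 17.571 cm.
m_obj = -d_i/d_o = -17.571/1.64 = -10.714.
Eyepiece angular magnification (image at near point): M_eye = 1 + D/f_e = 1 + 25/4 = 7.250.
Overall M = m_obj x M_eye = (-10.714)(7.250) = -77.68.
|M| = 77.68.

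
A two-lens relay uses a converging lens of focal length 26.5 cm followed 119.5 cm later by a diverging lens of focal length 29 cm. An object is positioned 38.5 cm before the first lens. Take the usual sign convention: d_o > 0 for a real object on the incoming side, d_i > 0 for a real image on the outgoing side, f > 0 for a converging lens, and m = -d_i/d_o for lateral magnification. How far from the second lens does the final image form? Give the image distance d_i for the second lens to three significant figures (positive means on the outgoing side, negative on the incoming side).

-15.8 cm

Applying the thin-lens equation to the first lens, 1/26.5 = 1/38.5 + 1/d_i1, which gives d_i1 = 85.021 cm.
The intermediate image is 85.021 cm to the right of lens 1, so d_o2 = L - d_i1 = 119.5 - 85.021 = 34.479 cm.
Applying the thin-lens equation again with f_2 = -29 cm and d_o2 = 34.479 cm gives d_i2 = -15.752 cm.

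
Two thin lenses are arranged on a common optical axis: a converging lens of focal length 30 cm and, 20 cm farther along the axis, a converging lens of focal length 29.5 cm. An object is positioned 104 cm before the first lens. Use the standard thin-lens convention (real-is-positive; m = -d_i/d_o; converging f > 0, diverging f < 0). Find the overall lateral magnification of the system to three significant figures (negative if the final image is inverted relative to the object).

Lens 1: 1/d_i1 = 1/f_1 - 1/d_o1 = 1/30 - 1/104 = 0.02372 cm^-1, so d_i1 = 42.162 cm.
m_1 = -(42.162)/104 = -0.4054.
Since 42.162 cm > 20 cm, the first image lies past the second lens and serves as a virtual object: d_o2 = L - d_i1 = -22.162 cm.
Lens 2: 1/d_i2 = 1/f_2 - 1/d_o2 = 1/29.5 - 1/(-22.162) = 0.07902 cm^-1, so d_i2 = 12.655 cm.
m_2 = -(12.655)/(-22.162) = 0.5710.
Total m = m_1 x m_2 = (-0.4054)(0.5710) = -0.2315.

-0.231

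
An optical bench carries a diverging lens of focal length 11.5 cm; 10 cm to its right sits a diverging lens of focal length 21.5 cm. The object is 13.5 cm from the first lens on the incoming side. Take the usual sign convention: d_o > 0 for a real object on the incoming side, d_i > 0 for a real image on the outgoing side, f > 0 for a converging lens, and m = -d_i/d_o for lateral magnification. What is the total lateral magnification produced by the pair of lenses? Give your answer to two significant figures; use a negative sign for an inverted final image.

0.26

First lens: d_i1 = 1/(1/(-11.5) - 1/13.5) = -6.210 cm.
m_1 = -(-6.210)/13.5 = 0.4600.
With d_i1 < 0 the first image is virtual and lies on the object side; the object distance for lens 2 is d_o2 = 10 - (-6.210) = 16.210 cm.
Second lens: d_i2 = 1/(1/(-21.5) - 1/(16.210)) = -9.242 cm.
m_2 = -(-9.242)/(16.210) = 0.5701.
Total m = m_1 x m_2 = (0.4600)(0.5701) = 0.2623.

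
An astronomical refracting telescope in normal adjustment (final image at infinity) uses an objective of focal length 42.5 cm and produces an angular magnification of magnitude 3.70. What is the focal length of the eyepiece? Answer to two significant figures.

11 cm

|M| = f_obj/f_eye, so f_eye = f_obj/|M| = 42.5/3.7 = 11.486 cm.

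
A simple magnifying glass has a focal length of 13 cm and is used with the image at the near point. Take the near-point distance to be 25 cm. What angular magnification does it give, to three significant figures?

2.92

M = 1 + D/f = 1 + 25/13 = 2.923.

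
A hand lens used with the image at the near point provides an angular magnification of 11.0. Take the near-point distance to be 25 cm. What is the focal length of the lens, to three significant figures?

For the image at the near point, M = 1 + D/f.
f = D/(M - 1) = 25/(11.0 - 1) = 2.500 cm.

2.50 cm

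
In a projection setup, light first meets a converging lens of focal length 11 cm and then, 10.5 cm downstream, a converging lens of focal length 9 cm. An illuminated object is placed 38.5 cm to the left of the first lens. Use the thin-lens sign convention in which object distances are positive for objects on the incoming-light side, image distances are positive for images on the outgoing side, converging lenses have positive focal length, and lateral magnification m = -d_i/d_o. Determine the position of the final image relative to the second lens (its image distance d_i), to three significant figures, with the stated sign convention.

3.17 cm

Applying the thin-lens equation to the first lens, 1/11 = 1/38.5 + 1/d_i1, which gives d_i1 = 15.400 cm.
This image would form 15.400 cm past lens 1, i.e. 4.900 cm beyond lens 2, so it is a virtual object for lens 2: d_o2 = 10.5 - 15.400 = -4.900 cm.
Applying the thin-lens equation again with f_2 = 9 cm and d_o2 = -4.900 cm gives d_i2 = 3.173 cm.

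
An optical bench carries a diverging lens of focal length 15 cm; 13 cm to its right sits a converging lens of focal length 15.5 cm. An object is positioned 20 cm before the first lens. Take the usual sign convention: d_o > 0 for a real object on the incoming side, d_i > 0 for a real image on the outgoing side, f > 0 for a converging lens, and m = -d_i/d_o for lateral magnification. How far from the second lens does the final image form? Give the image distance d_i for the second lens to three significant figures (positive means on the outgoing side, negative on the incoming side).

55.1 cm

First lens: d_i1 = 1/(1/(-15) - 1/20) = -8.571 cm.
The intermediate image is virtual, 8.571 cm to the left of lens 1, so d_o2 = L - d_i1 = 13 - (-8.571) = 21.571 cm.
Second lens: d_i2 = 1/(1/15.5 - 1/(21.571)) = 55.071 cm.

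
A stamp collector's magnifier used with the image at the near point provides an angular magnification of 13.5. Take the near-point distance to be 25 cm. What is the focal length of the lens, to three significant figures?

2.00 cm

For the image at the near point, M = 1 + D/f.
f = D/(M - 1) = 25/(13.5 - 1) = 2.000 cm.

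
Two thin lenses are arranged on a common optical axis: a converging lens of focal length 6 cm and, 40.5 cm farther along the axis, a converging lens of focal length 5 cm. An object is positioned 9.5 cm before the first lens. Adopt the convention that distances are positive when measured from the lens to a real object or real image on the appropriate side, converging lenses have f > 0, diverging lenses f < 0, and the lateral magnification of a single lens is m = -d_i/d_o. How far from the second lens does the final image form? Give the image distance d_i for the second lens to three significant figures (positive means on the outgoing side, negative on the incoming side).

Applying the thin-lens equation to the first lens, 1/6 = 1/9.5 + 1/d_i1, which gives d_i1 = 16.286 cm.
Object distance for lens 2: d_o2 = 40.5 - 16.286 = 24.214 cm.
Applying the thin-lens equation again with f_2 = 5 cm and d_o2 = 24.214 cm gives d_i2 = 6.301 cm.

6.30 cm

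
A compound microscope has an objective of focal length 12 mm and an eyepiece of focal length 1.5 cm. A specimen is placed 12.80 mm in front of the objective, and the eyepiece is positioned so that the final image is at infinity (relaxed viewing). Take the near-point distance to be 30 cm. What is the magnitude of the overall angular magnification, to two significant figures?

Convert to cm: f_obj = 12 mm = 1.2 cm; d_o = 12.80 mm = 1.28 cm.
Objective: 1/d_i = 1/f_obj - 1/d_o = 1/1.2 - 1/1.28 = 0.05208 cm^-1, so d_i = 19.200 cm.
m_obj = -d_i/d_o = -19.200/1.28 = -15.000.
Eyepiece angular magnification (image at infinity): M_eye = D/f_e = 30/1.5 = 20.000.
Overall M = m_obj x M_eye = (-15.000)(20.000) = -300.00.
|M| = 300.00.

300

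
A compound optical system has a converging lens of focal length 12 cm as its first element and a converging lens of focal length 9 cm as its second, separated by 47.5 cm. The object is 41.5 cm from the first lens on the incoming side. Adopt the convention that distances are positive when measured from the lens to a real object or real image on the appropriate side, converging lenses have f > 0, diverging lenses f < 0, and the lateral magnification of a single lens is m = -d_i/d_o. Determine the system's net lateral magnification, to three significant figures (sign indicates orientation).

Lens 1: 1/d_i1 = 1/f_1 - 1/d_o1 = 1/12 - 1/41.5 = 0.05924 cm^-1, so d_i1 = 16.881 cm.
m_1 = -(16.881)/41.5 = -0.4068.
The intermediate image is 16.881 cm to the right of lens 1, so d_o2 = L - d_i1 = 47.5 - 16.881 = 30.619 cm.
Lens 2: 1/d_i2 = 1/f_2 - 1/d_o2 = 1/9 - 1/(30.619) = 0.07845 cm^-1, so d_i2 = 12.747 cm.
m_2 = -(12.747)/(30.619) = -0.4163.
Overall magnification: m = m_1 m_2 = 0.1693.

0.169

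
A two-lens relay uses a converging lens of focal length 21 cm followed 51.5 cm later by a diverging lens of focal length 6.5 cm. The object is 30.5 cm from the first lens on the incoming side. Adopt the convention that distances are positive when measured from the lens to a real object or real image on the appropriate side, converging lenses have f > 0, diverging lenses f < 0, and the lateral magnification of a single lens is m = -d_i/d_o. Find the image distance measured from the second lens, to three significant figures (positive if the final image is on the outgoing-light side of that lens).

Applying the thin-lens equation to the first lens, 1/21 = 1/30.5 + 1/d_i1, which gives d_i1 = 67.421 cm.
Since 67.421 cm > 51.5 cm, the first image lies past the second lens and serves as a virtual object: d_o2 = L - d_i1 = -15.921 cm.
Applying the thin-lens equation again with f_2 = -6.5 cm and d_o2 = -15.921 cm gives d_i2 = -10.985 cm.

-11.0 cm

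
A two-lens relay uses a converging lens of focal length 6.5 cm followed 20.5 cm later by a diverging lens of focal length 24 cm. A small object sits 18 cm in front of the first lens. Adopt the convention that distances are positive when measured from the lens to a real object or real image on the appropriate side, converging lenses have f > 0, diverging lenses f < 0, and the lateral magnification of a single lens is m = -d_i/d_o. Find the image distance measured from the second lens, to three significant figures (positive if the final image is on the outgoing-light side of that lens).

Lens 1: 1/d_i1 = 1/f_1 - 1/d_o1 = 1/6.5 - 1/18 = 0.09829 cm^-1, so d_i1 = 10.174 cm.
The intermediate image is 10.174 cm to the right of lens 1, so d_o2 = L - d_i1 = 20.5 - 10.174 = 10.326 cm.
Lens 2: 1/d_i2 = 1/f_2 - 1/d_o2 = 1/(-24) - 1/(10.326) = -0.13851 cm^-1, so d_i2 = -7.220 cm.

-7.22 cm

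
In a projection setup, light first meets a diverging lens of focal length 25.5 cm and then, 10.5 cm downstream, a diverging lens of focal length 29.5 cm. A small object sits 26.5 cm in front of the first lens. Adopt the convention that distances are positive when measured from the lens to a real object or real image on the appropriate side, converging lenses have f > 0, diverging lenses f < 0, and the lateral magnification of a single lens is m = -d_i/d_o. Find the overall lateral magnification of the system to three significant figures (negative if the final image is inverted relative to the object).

0.273

Applying the thin-lens equation to the first lens, 1/(-25.5) = 1/26.5 + 1/d_i1, which gives d_i1 = -12.995 cm.
Its lateral magnification is m_1 = -d_i1/d_o1 = -(-12.995)/26.5 = 0.4904.
The intermediate image is virtual, 12.995 cm to the left of lens 1, so d_o2 = L - d_i1 = 10.5 - (-12.995) = 23.495 cm.
Applying the thin-lens equation again with f_2 = -29.5 cm and d_o2 = 23.495 cm gives d_i2 = -13.079 cm.
m_2 = -(-13.079)/(23.495) = 0.5567.
Total m = m_1 x m_2 = (0.4904)(0.5567) = 0.2730.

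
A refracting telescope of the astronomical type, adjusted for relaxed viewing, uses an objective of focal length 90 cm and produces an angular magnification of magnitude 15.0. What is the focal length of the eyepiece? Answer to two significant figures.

6.0 cm

|M| = f_obj/f_eye, so f_eye = f_obj/|M| = 90/15.0 = 6.000 cm.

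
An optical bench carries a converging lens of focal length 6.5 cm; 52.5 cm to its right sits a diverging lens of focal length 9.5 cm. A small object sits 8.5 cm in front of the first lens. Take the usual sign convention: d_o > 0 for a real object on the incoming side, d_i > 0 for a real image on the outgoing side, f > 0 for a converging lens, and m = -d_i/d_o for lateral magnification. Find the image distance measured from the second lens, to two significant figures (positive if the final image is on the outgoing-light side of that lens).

First lens: d_i1 = 1/(1/6.5 - 1/8.5) = 27.625 cm.
Object distance for lens 2: d_o2 = 52.5 - 27.625 = 24.875 cm.
Second lens: d_i2 = 1/(1/(-9.5) - 1/(24.875)) = -6.875 cm.

-6.9 cm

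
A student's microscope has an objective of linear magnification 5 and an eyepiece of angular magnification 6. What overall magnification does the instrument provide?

The overall magnification of a compound microscope is the product of the objective and eyepiece magnifications:
M = M_obj x M_eye = 5 x 6 = 30.

30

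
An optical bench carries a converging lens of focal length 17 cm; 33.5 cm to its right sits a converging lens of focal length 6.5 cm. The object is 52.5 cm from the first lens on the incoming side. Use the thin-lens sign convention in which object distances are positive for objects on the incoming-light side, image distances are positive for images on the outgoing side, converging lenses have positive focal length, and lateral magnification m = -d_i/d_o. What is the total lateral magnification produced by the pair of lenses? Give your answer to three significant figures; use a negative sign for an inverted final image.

Applying the thin-lens equation to the first lens, 1/17 = 1/52.5 + 1/d_i1, which gives d_i1 = 25.141 cm.
Its lateral magnification is m_1 = -d_i1/d_o1 = -(25.141)/52.5 = -0.4789.
That image sits 8.359 cm in front of the second lens, so d_o2 = 8.359 cm.
Applying the thin-lens equation again with f_2 = 6.5 cm and d_o2 = 8.359 cm gives d_i2 = 29.225 cm.
m_2 = -(29.225)/(8.359) = -3.4962.
Overall magnification: m = m_1 m_2 = 1.6742.

1.67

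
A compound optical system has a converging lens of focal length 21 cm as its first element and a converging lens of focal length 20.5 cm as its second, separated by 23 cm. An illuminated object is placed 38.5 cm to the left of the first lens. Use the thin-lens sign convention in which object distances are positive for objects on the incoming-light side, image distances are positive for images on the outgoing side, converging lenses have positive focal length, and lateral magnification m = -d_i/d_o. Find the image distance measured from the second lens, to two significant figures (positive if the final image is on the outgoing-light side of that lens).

Lens 1: 1/d_i1 = 1/f_1 - 1/d_o1 = 1/21 - 1/38.5 = 0.02165 cm^-1, so d_i1 = 46.200 cm.
Since 46.200 cm > 23 cm, the first image lies past the second lens and serves as a virtual object: d_o2 = L - d_i1 = -23.200 cm.
Lens 2: 1/d_i2 = 1/f_2 - 1/d_o2 = 1/20.5 - 1/(-23.200) = 0.09188 cm^-1, so d_i2 = 10.883 cm.

11 cm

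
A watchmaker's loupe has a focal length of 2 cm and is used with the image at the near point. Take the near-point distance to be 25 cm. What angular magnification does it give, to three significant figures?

M = 1 + D/f = 1 + 25/2 = 13.500.

13.5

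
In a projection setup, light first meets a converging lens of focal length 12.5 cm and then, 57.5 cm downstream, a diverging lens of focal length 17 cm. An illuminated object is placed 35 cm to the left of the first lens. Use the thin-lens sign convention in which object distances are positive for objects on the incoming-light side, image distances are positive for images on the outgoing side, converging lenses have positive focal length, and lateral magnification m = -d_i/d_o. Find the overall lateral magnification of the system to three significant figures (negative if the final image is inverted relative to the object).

-0.172

Applying the thin-lens equation to the first lens, 1/12.5 = 1/35 + 1/d_i1, which gives d_i1 = 19.444 cm.
Its lateral magnification is m_1 = -d_i1/d_o1 = -(19.444)/35 = -0.5556.
That image sits 38.056 cm in front of the second lens, so d_o2 = 38.056 cm.
Applying the thin-lens equation again with f_2 = -17 cm and d_o2 = 38.056 cm gives d_i2 = -11.751 cm.
m_2 = -(-11.751)/(38.056) = 0.3088.
The system's lateral magnification is m_1 m_2 = (-0.5556)(0.3088) = -0.1715.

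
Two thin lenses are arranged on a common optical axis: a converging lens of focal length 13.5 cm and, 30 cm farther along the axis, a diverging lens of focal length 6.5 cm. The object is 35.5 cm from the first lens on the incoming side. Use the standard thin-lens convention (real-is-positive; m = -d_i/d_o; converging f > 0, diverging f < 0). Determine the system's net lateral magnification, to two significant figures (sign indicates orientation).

-0.27

Applying the thin-lens equation to the first lens, 1/13.5 = 1/35.5 + 1/d_i1, which gives d_i1 = 21.784 cm.
Its lateral magnification is m_1 = -d_i1/d_o1 = -(21.784)/35.5 = -0.6136.
That image sits 8.216 cm in front of the second lens, so d_o2 = 8.216 cm.
Applying the thin-lens equation again with f_2 = -6.5 cm and d_o2 = 8.216 cm gives d_i2 = -3.629 cm.
m_2 = -(-3.629)/(8.216) = 0.4417.
Total m = m_1 x m_2 = (-0.6136)(0.4417) = -0.2710.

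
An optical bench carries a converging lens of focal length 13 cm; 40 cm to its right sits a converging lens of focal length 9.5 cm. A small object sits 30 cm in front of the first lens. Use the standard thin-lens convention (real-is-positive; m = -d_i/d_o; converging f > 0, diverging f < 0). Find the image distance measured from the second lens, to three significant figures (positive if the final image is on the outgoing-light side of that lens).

First lens: d_i1 = 1/(1/13 - 1/30) = 22.941 cm.
The intermediate image is 22.941 cm to the right of lens 1, so d_o2 = L - d_i1 = 40 - 22.941 = 17.059 cm.
Second lens: d_i2 = 1/(1/9.5 - 1/(17.059)) = 21.440 cm.

21.4 cm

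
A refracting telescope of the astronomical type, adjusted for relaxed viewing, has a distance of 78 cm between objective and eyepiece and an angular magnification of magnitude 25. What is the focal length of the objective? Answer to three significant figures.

In normal adjustment the tube length equals f_obj + f_eye and |M| = f_obj/f_eye.
So f_obj = 25 f_eye and 25 f_eye + f_eye = 78 cm, giving f_eye = 78/26 = 3.000 cm and f_obj = 75.000 cm.

75.0 cm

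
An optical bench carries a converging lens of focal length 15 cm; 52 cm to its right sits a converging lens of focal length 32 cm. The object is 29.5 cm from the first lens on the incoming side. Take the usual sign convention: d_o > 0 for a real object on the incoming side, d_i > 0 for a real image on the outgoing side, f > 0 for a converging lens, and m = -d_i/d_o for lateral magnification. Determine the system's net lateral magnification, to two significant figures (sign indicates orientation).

Applying the thin-lens equation to the first lens, 1/15 = 1/29.5 + 1/d_i1, which gives d_i1 = 30.517 cm.
Its lateral magnification is m_1 = -d_i1/d_o1 = -(30.517)/29.5 = -1.0345.
Object distance for lens 2: d_o2 = 52 - 30.517 = 21.483 cm.
Applying the thin-lens equation again with f_2 = 32 cm and d_o2 = 21.483 cm gives d_i2 = -65.364 cm.
m_2 = -(-65.364)/(21.483) = 3.0426.
Overall magnification: m = m_1 m_2 = -3.1475.

-3.1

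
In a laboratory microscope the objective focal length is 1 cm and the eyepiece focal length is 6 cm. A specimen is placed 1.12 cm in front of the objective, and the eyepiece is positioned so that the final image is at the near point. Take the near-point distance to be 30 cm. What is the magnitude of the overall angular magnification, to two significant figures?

50

Objective: 1/d_i = 1/f_obj - 1/d_o = 1/1 - 1/1.12 = 0.10714 cm^-1, so d_i = 9.333 cm.
m_obj = -d_i/d_o = -9.333/1.12 = -8.333.
Eyepiece angular magnification (image at near point): M_eye = 1 + D/f_e = 1 + 30/6 = 6.000.
Overall M = m_obj x M_eye = (-8.333)(6.000) = -50.00.
|M| = 50.00.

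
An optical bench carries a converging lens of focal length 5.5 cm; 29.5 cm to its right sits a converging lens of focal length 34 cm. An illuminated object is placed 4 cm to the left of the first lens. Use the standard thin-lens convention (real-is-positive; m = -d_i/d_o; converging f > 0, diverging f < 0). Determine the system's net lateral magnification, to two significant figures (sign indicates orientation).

-12

Lens 1: 1/d_i1 = 1/f_1 - 1/d_o1 = 1/5.5 - 1/4 = -0.06818 cm^-1, so d_i1 = -14.667 cm.
m_1 = -(-14.667)/4 = 3.6667.
The intermediate image is virtual, 14.667 cm to the left of lens 1, so d_o2 = L - d_i1 = 29.5 - (-14.667) = 44.167 cm.
Lens 2: 1/d_i2 = 1/f_2 - 1/d_o2 = 1/34 - 1/(44.167) = 0.00677 cm^-1, so d_i2 = 147.705 cm.
m_2 = -(147.705)/(44.167) = -3.3443.
Overall magnification: m = m_1 m_2 = -12.2623.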